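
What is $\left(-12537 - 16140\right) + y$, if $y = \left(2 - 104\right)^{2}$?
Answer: $-18273$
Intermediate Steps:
$y = 10404$ ($y = \left(-102\right)^{2} = 10404$)
$\left(-12537 - 16140\right) + y = \left(-12537 - 16140\right) + 10404 = -28677 + 10404 = -18273$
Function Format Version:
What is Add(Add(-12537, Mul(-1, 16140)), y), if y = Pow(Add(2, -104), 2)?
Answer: -18273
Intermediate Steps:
y = 10404 (y = Pow(-102, 2) = 10404)
Add(Add(-12537, Mul(-1, 16140)), y) = Add(Add(-12537, Mul(-1, 16140)), 10404) = Add(Add(-12537, -16140), 10404) = Add(-28677, 10404) = -18273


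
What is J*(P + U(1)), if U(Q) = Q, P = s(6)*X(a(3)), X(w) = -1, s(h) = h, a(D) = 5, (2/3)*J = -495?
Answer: 7425/2 ≈ 3712.5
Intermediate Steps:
J = -1485/2 (J = (3/2)*(-495) = -1485/2 ≈ -742.50)
P = -6 (P = 6*(-1) = -6)
J*(P + U(1)) = -1485*(-6 + 1)/2 = -1485/2*(-5) = 7425/2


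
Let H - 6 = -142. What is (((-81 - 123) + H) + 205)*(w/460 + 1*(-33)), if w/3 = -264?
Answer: 107811/23 ≈ 4687.4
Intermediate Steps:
w = -792 (w = 3*(-264) = -792)
H = -136 (H = 6 - 142 = -136)
(((-81 - 123) + H) + 205)*(w/460 + 1*(-33)) = (((-81 - 123) - 136) + 205)*(-792/460 + 1*(-33)) = ((-204 - 136) + 205)*(-792*1/460 - 33) = (-340 + 205)*(-198/115 - 33) = -135*(-3993/115) = 107811/23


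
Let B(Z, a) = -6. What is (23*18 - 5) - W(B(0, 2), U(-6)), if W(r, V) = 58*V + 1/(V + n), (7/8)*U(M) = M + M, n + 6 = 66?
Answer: 2731595/2268 ≈ 1204.4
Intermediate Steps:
n = 60 (n = -6 + 66 = 60)
U(M) = 16*M/7 (U(M) = 8*(M + M)/7 = 8*(2*M)/7 = 16*M/7)
W(r, V) = 1/(60 + V) + 58*V (W(r, V) = 58*V + 1/(V + 60) = 58*V + 1/(60 + V) = 1/(60 + V) + 58*V)
(23*18 - 5) - W(B(0, 2), U(-6)) = (23*18 - 5) - (1 + 58*((16/7)*(-6))**2 + 3480*((16/7)*(-6)))/(60 + (16/7)*(-6)) = (414 - 5) - (1 + 58*(-96/7)**2 + 3480*(-96/7))/(60 - 96/7) = 409 - (1 + 58*(9216/49) - 334080/7)/324/7 = 409 - 7*(1 + 534528/49 - 334080/7)/324 = 409 - 7*(-1803983)/(324*49) = 409 - 1*(-1803983/2268) = 409 + 1803983/2268 = 2731595/2268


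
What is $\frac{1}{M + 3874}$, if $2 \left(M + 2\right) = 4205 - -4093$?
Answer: $\frac{1}{8021} \approx 0.00012467$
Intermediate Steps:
$M = 4147$ ($M = -2 + \frac{4205 - -4093}{2} = -2 + \frac{4205 + 4093}{2} = -2 + \frac{1}{2} \cdot 8298 = -2 + 4149 = 4147$)
$\frac{1}{M + 3874} = \frac{1}{4147 + 3874} = \frac{1}{8021}$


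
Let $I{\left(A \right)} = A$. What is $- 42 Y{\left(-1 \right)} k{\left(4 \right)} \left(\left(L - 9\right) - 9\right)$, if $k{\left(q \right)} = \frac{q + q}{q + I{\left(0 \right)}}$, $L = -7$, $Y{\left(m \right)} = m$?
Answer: $-2100$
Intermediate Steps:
$k{\left(q \right)} = 2$ ($k{\left(q \right)} = \frac{q + q}{q + 0} = \frac{2 q}{q} = 2$)
$- 42 Y{\left(-1 \right)} k{\left(4 \right)} \left(\left(L - 9\right) - 9\right) = \left(-42\right) \left(-1\right) 2 \left(\left(-7 - 9\right) - 9\right) = 42 \cdot 2 \left(-16 - 9\right) = 84 \left(-25\right) = -2100$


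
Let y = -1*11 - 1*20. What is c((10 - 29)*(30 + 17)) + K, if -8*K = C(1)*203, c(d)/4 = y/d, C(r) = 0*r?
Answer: 124/893 ≈ 0.13886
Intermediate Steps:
C(r) = 0
y = -31 (y = -11 - 20 = -31)
c(d) = -124/d (c(d) = 4*(-31/d) = -124/d)
K = 0 (K = -0*203 = -⅛*0 = 0)
c((10 - 29)*(30 + 17)) + K = -124*1/((10 - 29)*(30 + 17)) + 0 = -124/((-19*47)) + 0 = -124/(-893) + 0 = -124*(-1/893) + 0 = 124/893 + 0 = 124/893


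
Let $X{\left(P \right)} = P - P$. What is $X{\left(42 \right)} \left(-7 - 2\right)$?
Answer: $0$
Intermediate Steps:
$X{\left(P \right)} = 0$
$X{\left(42 \right)} \left(-7 - 2\right) = 0 \left(-7 - 2\right) = 0 \left(-9\right) = 0$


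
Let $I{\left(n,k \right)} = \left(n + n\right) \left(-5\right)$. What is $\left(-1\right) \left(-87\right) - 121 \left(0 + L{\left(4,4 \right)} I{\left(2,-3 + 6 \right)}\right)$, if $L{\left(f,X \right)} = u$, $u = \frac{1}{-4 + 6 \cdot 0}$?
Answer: $-518$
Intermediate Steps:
$I{\left(n,k \right)} = - 10 n$ ($I{\left(n,k \right)} = 2 n \left(-5\right) = - 10 n$)
$u = - \frac{1}{4}$ ($u = \frac{1}{-4 + 0} = \frac{1}{-4} = - \frac{1}{4} \approx -0.25$)
$L{\left(f,X \right)} = - \frac{1}{4}$
$\left(-1\right) \left(-87\right) - 121 \left(0 + L{\left(4,4 \right)} I{\left(2,-3 + 6 \right)}\right) = \left(-1\right) \left(-87\right) - 121 \left(0 - \frac{\left(-10\right) 2}{4}\right) = 87 - 121 \left(0 - -5\right) = 87 - 121 \left(0 + 5\right) = 87 - 605 = -518$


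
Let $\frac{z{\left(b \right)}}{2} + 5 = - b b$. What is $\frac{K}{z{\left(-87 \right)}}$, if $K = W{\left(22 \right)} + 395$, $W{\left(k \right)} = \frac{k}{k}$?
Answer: $- \frac{99}{3787} \approx -0.026142$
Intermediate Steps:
$W{\left(k \right)} = 1$
$z{\left(b \right)} = -10 - 2 b^{2}$ ($z{\left(b \right)} = -10 + 2 - b b = -10 + 2 \left(- b^{2}\right) = -10 - 2 b^{2}$)
$K = 396$ ($K = 1 + 395 = 396$)
$\frac{K}{z{\left(-87 \right)}} = \frac{396}{-10 - 2 \left(-87\right)^{2}} = \frac{396}{-10 - 15138} = \frac{396}{-15148} = 396 \left(- \frac{1}{15148}\right) = - \frac{99}{3787}$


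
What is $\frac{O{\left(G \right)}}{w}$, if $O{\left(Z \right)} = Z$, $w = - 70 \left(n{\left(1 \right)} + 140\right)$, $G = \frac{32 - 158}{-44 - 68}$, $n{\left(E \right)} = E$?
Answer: $- \frac{3}{26320} \approx -0.00011398$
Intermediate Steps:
$G = \frac{9}{8}$ ($G = - \frac{126}{-112} = \left(-126\right) \left(- \frac{1}{112}\right) = \frac{9}{8} \approx 1.125$)
$w = -9870$ ($w = - 70 \left(1 + 140\right) = \left(-70\right) 141 = -9870$)
$\frac{O{\left(G \right)}}{w} = \frac{9}{8 \left(-9870\right)} = \frac{9}{8} \left(- \frac{1}{9870}\right) = - \frac{3}{26320}$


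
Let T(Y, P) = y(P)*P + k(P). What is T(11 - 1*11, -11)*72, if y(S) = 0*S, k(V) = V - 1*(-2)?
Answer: -648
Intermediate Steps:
k(V) = 2 + V (k(V) = V + 2 = 2 + V)
y(S) = 0
T(Y, P) = 2 + P (T(Y, P) = 0*P + (2 + P) = 0 + (2 + P) = 2 + P)
T(11 - 1*11, -11)*72 = (2 - 11)*72 = -9*72 = -648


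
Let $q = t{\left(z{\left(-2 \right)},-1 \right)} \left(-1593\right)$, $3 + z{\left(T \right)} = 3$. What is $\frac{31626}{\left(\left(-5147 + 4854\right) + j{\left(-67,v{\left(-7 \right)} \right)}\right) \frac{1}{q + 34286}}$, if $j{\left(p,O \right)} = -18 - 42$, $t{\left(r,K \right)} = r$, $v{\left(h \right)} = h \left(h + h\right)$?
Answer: $- \frac{1084329036}{353} \approx -3.0718 \cdot 10^{6}$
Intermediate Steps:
$z{\left(T \right)} = 0$ ($z{\left(T \right)} = -3 + 3 = 0$)
$v{\left(h \right)} = 2 h^{2}$ ($v{\left(h \right)} = h 2 h = 2 h^{2}$)
$q = 0$ ($q = 0 \left(-1593\right) = 0$)
$j{\left(p,O \right)} = -60$ ($j{\left(p,O \right)} = -18 - 42 = -60$)
$\frac{31626}{\left(\left(-5147 + 4854\right) + j{\left(-67,v{\left(-7 \right)} \right)}\right) \frac{1}{q + 34286}} = \frac{31626}{\left(\left(-5147 + 4854\right) - 60\right) \frac{1}{0 + 34286}} = \frac{31626}{\left(-293 - 60\right) \frac{1}{34286}} = \frac{31626}{\left(-353\right) \frac{1}{34286}} = \frac{31626}{- \frac{353}{34286}} = 31626 \left(- \frac{34286}{353}\right) = - \frac{1084329036}{353}$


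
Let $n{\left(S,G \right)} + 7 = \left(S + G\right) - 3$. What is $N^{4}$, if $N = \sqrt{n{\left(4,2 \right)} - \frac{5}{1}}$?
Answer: $81$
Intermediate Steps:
$n{\left(S,G \right)} = -10 + G + S$ ($n{\left(S,G \right)} = -7 - \left(3 - G - S\right) = -7 + \left(-3 + G + S\right) = -10 + G + S$)
$N = 3 i$ ($N = \sqrt{\left(-10 + 2 + 4\right) - \frac{5}{1}} = \sqrt{-4 - 5} = \sqrt{-9} = 3 i \approx 3.0 i$)
$N^{4} = \left(3 i\right)^{4} = 81$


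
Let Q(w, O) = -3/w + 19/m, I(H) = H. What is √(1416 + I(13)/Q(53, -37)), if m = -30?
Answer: 9*√20757434/1097 ≈ 37.379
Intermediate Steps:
Q(w, O) = -19/30 - 3/w (Q(w, O) = -3/w + 19/(-30) = -3/w + 19*(-1/30) = -3/w - 19/30 = -19/30 - 3/w)
√(1416 + I(13)/Q(53, -37)) = √(1416 + 13/(-19/30 - 3/53)) = √(1416 + 13/(-1097/1590)) = √(1416 + 13*(-1590/1097)) = √(1416 - 20670/1097) = √(1532682/1097) = 9*√20757434/1097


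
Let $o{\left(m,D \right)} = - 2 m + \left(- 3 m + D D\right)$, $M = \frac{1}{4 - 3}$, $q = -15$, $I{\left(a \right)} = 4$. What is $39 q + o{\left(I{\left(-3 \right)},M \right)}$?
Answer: $-604$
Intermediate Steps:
$M = 1$ ($M = 1^{-1} = 1$)
$o{\left(m,D \right)} = D^{2} - 5 m$ ($o{\left(m,D \right)} = - 2 m + \left(- 3 m + D^{2}\right) = - 2 m + \left(D^{2} - 3 m\right) = D^{2} - 5 m$)
$39 q + o{\left(I{\left(-3 \right)},M \right)} = 39 \left(-15\right) + \left(1^{2} - 20\right) = -585 + \left(1 - 20\right) = -585 - 19 = -604$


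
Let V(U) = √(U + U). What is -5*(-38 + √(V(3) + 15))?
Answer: 190 - 5*√(15 + √6) ≈ 169.11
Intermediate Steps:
V(U) = √2*√U (V(U) = √(2*U) = √2*√U)
-5*(-38 + √(V(3) + 15)) = -5*(-38 + √(√2*√3 + 15)) = -5*(-38 + √(√6 + 15)) = -5*(-38 + √(15 + √6)) = 190 - 5*√(15 + √6)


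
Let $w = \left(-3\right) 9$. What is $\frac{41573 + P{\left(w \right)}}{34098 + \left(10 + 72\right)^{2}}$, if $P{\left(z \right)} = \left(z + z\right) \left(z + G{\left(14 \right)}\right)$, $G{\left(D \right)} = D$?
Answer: $\frac{42275}{40822} \approx 1.0356$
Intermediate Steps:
$w = -27$
$P{\left(z \right)} = 2 z \left(14 + z\right)$ ($P{\left(z \right)} = \left(z + z\right) \left(z + 14\right) = 2 z \left(14 + z\right)$)
$\frac{41573 + P{\left(w \right)}}{34098 + \left(10 + 72\right)^{2}} = \frac{41573 + 2 \left(-27\right) \left(14 - 27\right)}{34098 + \left(10 + 72\right)^{2}} = \frac{41573 + 2 \left(-27\right) \left(-13\right)}{34098 + 82^{2}} = \frac{41573 + 702}{34098 + 6724} = \frac{42275}{40822}$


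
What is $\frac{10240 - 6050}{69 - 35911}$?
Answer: $- \frac{2095}{17921} \approx -0.1169$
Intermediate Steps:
$\frac{10240 - 6050}{69 - 35911} = \frac{4190}{-35842} = 4190 \left(- \frac{1}{35842}\right) = - \frac{2095}{17921}$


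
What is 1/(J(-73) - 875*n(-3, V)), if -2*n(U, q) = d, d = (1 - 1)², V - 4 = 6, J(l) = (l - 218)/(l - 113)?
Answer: 62/97 ≈ 0.63918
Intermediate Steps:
J(l) = (-218 + l)/(-113 + l)
V = 10 (V = 4 + 6 = 10)
d = 0 (d = 0² = 0)
n(U, q) = 0 (n(U, q) = -½*0 = 0)
1/(J(-73) - 875*n(-3, V)) = 1/((-218 - 73)/(-113 - 73) - 875*0) = 1/(-291/(-186) + 0) = 1/(-1/186*(-291) + 0) = 1/(97/62 + 0) = 1/(97/62) = 62/97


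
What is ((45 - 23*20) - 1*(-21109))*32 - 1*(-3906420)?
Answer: 4568628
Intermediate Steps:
((45 - 23*20) - 1*(-21109))*32 - 1*(-3906420) = ((45 - 460) + 21109)*32 + 3906420 = (-415 + 21109)*32 + 3906420 = 20694*32 + 3906420 = 662208 + 3906420 = 4568628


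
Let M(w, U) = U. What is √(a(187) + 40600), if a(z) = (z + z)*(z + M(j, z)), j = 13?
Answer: 2*√45119 ≈ 424.82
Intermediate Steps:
a(z) = 4*z² (a(z) = (z + z)*(z + z) = (2*z)*(2*z) = 4*z²)
√(a(187) + 40600) = √(4*187² + 40600) = √(4*34969 + 40600) = √(139876 + 40600) = √180476 = 2*√45119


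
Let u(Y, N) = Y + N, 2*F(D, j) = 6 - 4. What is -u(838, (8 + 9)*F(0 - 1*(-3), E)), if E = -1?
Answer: -855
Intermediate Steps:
F(D, j) = 1 (F(D, j) = (6 - 4)/2 = (½)*2 = 1)
u(Y, N) = N + Y
-u(838, (8 + 9)*F(0 - 1*(-3), E)) = -((8 + 9)*1 + 838) = -(17*1 + 838) = -(17 + 838) = -1*855 = -855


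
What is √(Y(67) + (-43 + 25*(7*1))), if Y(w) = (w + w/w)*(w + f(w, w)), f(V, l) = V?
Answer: 2*√2311 ≈ 96.146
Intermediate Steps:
Y(w) = 2*w*(1 + w) (Y(w) = (w + w/w)*(w + w) = (w + 1)*(2*w) = (1 + w)*(2*w) = 2*w*(1 + w))
√(Y(67) + (-43 + 25*(7*1))) = √(2*67*(1 + 67) + (-43 + 25*(7*1))) = √(2*67*68 + (-43 + 25*7)) = √(9112 + (-43 + 175)) = √(9112 + 132) = √9244 = 2*√2311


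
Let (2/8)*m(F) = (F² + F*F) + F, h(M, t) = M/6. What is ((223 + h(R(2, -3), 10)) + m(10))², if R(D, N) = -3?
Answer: 4515625/4 ≈ 1.1289e+6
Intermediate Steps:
h(M, t) = M/6 (h(M, t) = M*(⅙) = M/6)
m(F) = 4*F + 8*F² (m(F) = 4*((F² + F*F) + F) = 4*((F² + F²) + F) = 4*(2*F² + F) = 4*(F + 2*F²) = 4*F + 8*F²)
((223 + h(R(2, -3), 10)) + m(10))² = ((223 + (⅙)*(-3)) + 4*10*(1 + 2*10))² = ((223 - ½) + 4*10*(1 + 20))² = (445/2 + 4*10*21)² = (445/2 + 840)² = (2125/2)² = 4515625/4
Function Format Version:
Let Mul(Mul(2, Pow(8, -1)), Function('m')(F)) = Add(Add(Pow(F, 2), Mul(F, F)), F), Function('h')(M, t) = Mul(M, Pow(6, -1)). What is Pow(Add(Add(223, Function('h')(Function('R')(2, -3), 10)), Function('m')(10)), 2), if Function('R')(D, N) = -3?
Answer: Rational(4515625, 4) ≈ 1.1289e+6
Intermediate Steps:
Function('h')(M, t) = Mul(Rational(1, 6), M) (Function('h')(M, t) = Mul(M, Rational(1, 6)) = Mul(Rational(1, 6), M))
Function('m')(F) = Add(Mul(4, F), Mul(8, Pow(F, 2))) (Function('m')(F) = Mul(4, Add(Add(Pow(F, 2), Mul(F, F)), F)) = Mul(4, Add(Add(Pow(F, 2), Pow(F, 2)), F)) = Mul(4, Add(Mul(2, Pow(F, 2)), F)) = Mul(4, Add(F, Mul(2, Pow(F, 2)))) = Add(Mul(4, F), Mul(8, Pow(F, 2))))
Pow(Add(Add(223, Function('h')(Function('R')(2, -3), 10)), Function('m')(10)), 2) = Pow(Add(Add(223, Mul(Rational(1, 6), -3)), Mul(4, 10, Add(1, Mul(2, 10)))), 2) = Pow(Add(Add(223, Rational(-1, 2)), Mul(4, 10, Add(1, 20))), 2) = Pow(Add(Rational(445, 2), Mul(4, 10, 21)), 2) = Pow(Add(Rational(445, 2), 840), 2) = Pow(Rational(2125, 2), 2) = Rational(4515625, 4)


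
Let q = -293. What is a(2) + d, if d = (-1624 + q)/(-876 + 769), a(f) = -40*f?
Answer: -6643/107 ≈ -62.084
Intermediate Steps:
d = 1917/107 (d = (-1624 - 293)/(-876 + 769) = -1917/(-107) = -1917*(-1/107) = 1917/107 ≈ 17.916)
a(2) + d = -40*2 + 1917/107 = -80 + 1917/107 = -6643/107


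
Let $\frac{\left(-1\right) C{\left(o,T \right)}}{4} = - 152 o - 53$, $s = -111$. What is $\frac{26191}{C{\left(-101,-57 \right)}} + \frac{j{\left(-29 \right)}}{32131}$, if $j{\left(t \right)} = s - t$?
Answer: $- \frac{846561093}{1966288676} \approx -0.43054$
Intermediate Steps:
$C{\left(o,T \right)} = 212 + 608 o$ ($C{\left(o,T \right)} = - 4 \left(- 152 o - 53\right) = - 4 \left(-53 - 152 o\right) = 212 + 608 o$)
$j{\left(t \right)} = -111 - t$
$\frac{26191}{C{\left(-101,-57 \right)}} + \frac{j{\left(-29 \right)}}{32131} = \frac{26191}{212 + 608 \left(-101\right)} + \frac{-111 - -29}{32131} = \frac{26191}{212 - 61408} + \left(-111 + 29\right) \frac{1}{32131} = \frac{26191}{-61196} - \frac{82}{32131} = 26191 \left(- \frac{1}{61196}\right) - \frac{82}{32131} = - \frac{26191}{61196} - \frac{82}{32131} = - \frac{846561093}{1966288676}$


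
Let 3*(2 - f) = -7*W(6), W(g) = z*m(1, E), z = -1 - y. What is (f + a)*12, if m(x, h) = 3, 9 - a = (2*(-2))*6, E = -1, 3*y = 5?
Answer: 196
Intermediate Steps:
y = 5/3 (y = (⅓)*5 = 5/3 ≈ 1.6667)
a = 33 (a = 9 - 2*(-2)*6 = 9 - (-4)*6 = 9 - 1*(-24) = 9 + 24 = 33)
z = -8/3 (z = -1 - 1*5/3 = -1 - 5/3 = -8/3 ≈ -2.6667)
W(g) = -8 (W(g) = -8/3*3 = -8)
f = -50/3 (f = 2 - (-7)*(-8)/3 = 2 - ⅓*56 = 2 - 56/3 = -50/3 ≈ -16.667)
(f + a)*12 = (-50/3 + 33)*12 = (49/3)*12 = 196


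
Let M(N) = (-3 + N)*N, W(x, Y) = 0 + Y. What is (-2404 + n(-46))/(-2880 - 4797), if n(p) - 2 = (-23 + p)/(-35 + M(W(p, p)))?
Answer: 5330107/17035263 ≈ 0.31289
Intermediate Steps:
W(x, Y) = Y
M(N) = N*(-3 + N)
n(p) = 2 + (-23 + p)/(-35 + p*(-3 + p))
(-2404 + n(-46))/(-2880 - 4797) = (-2404 + (-93 - 46 + 2*(-46)*(-3 - 46))/(-35 - 46*(-3 - 46)))/(-2880 - 4797) = (-2404 + (-93 - 46 + 2*(-46)*(-49))/(-35 - 46*(-49)))/(-7677) = (-2404 + (-93 - 46 + 4508)/(-35 + 2254))*(-1/7677) = (-2404 + 4369/2219)*(-1/7677) = -5330107/2219*(-1/7677) = 5330107/17035263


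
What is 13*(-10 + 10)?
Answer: 0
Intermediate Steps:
13*(-10 + 10) = 13*0 = 0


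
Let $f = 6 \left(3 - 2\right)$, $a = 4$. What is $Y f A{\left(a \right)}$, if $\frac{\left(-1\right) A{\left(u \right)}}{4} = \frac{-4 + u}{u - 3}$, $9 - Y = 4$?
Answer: $0$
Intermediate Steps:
$Y = 5$ ($Y = 9 - 4 = 5$)
$f = 6$ ($f = 6 \cdot 1 = 6$)
$A{\left(u \right)} = - \frac{4 \left(-4 + u\right)}{-3 + u}$ ($A{\left(u \right)} = - 4 \frac{-4 + u}{u - 3} = - 4 \frac{-4 + u}{-3 + u} = - \frac{4 \left(-4 + u\right)}{-3 + u}$)
$Y f A{\left(a \right)} = 5 \cdot 6 \frac{4 \left(4 - 4\right)}{-3 + 4} = 30 \frac{4 \left(4 - 4\right)}{1} = 30 \cdot 4 \cdot 1 \cdot 0 = 30 \cdot 0 = 0$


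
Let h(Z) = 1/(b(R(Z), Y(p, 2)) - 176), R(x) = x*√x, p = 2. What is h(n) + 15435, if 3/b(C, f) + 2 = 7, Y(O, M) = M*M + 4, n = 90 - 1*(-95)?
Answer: 13536490/877 ≈ 15435.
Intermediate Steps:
n = 185 (n = 90 + 95 = 185)
R(x) = x^(3/2)
Y(O, M) = 4 + M² (Y(O, M) = M² + 4 = 4 + M²)
b(C, f) = ⅗ (b(C, f) = 3/(-2 + 7) = 3/5 = 3*(⅕) = ⅗)
h(Z) = -5/877 (h(Z) = 1/(⅗ - 176) = 1/(-877/5) = -5/877)
h(n) + 15435 = -5/877 + 15435 = 13536490/877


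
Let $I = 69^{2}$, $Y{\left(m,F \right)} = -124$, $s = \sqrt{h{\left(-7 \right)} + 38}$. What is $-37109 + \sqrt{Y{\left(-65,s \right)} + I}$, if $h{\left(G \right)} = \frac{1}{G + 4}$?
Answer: $-37109 + \sqrt{4637} \approx -37041.0$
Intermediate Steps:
$h{\left(G \right)} = \frac{1}{4 + G}$
$s = \frac{\sqrt{339}}{3}$ ($s = \sqrt{\frac{1}{4 - 7} + 38} = \sqrt{\frac{1}{-3} + 38} = \sqrt{- \frac{1}{3} + 38} = \sqrt{\frac{113}{3}} = \frac{\sqrt{339}}{3} \approx 6.1373$)
$I = 4761$
$-37109 + \sqrt{Y{\left(-65,s \right)} + I} = -37109 + \sqrt{-124 + 4761} = -37109 + \sqrt{4637}$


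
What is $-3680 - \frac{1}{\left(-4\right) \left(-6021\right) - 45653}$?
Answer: $- \frac{79373919}{21569} \approx -3680.0$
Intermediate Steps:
$-3680 - \frac{1}{\left(-4\right) \left(-6021\right) - 45653} = -3680 - \frac{1}{24084 - 45653} = -3680 - \frac{1}{-21569} = -3680 - - \frac{1}{21569} = -3680 + \frac{1}{21569} = - \frac{79373919}{21569}$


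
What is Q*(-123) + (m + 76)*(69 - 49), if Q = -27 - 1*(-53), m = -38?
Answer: -2438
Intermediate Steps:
Q = 26 (Q = -27 + 53 = 26)
Q*(-123) + (m + 76)*(69 - 49) = 26*(-123) + (-38 + 76)*(69 - 49) = -3198 + 38*20 = -3198 + 760 = -2438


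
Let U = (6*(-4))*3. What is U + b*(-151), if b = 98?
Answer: -14870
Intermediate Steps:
U = -72 (U = -24*3 = -72)
U + b*(-151) = -72 + 98*(-151) = -72 - 14798 = -14870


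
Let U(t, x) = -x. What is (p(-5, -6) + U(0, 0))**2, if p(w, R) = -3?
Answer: 9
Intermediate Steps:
(p(-5, -6) + U(0, 0))**2 = (-3 - 1*0)**2 = (-3 + 0)**2 = (-3)**2 = 9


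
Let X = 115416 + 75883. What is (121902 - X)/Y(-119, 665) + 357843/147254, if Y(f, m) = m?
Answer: -9981020243/97923910 ≈ -101.93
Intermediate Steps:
X = 191299
(121902 - X)/Y(-119, 665) + 357843/147254 = (121902 - 1*191299)/665 + 357843/147254 = (121902 - 191299)*(1/665) + 357843*(1/147254) = -69397*1/665 + 357843/147254 = -69397/665 + 357843/147254 = -9981020243/97923910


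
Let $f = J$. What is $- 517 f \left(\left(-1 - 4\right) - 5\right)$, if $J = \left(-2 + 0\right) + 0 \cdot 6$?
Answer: $-10340$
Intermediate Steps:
$J = -2$ ($J = -2 + 0 = -2$)
$f = -2$
$- 517 f \left(\left(-1 - 4\right) - 5\right) = - 517 \left(- 2 \left(\left(-1 - 4\right) - 5\right)\right) = - 517 \left(- 2 \left(-5 - 5\right)\right) = - 517 \left(\left(-2\right) \left(-10\right)\right) = \left(-517\right) 20 = -10340$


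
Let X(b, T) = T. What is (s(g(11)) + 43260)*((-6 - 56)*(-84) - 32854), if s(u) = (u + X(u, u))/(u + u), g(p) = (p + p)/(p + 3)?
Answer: -1195993606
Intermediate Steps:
g(p) = 2*p/(3 + p) (g(p) = (2*p)/(3 + p) = 2*p/(3 + p))
s(u) = 1 (s(u) = (u + u)/(u + u) = (2*u)/((2*u)) = (2*u)*(1/(2*u)) = 1)
(s(g(11)) + 43260)*((-6 - 56)*(-84) - 32854) = (1 + 43260)*((-6 - 56)*(-84) - 32854) = 43261*(-62*(-84) - 32854) = 43261*(5208 - 32854) = 43261*(-27646) = -1195993606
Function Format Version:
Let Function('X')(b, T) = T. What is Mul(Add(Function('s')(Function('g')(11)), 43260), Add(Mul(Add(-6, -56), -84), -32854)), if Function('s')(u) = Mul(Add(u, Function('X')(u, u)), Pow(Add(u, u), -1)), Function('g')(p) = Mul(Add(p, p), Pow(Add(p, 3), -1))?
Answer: -1195993606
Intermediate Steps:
Function('g')(p) = Mul(2, p, Pow(Add(3, p), -1)) (Function('g')(p) = Mul(Mul(2, p), Pow(Add(3, p), -1)) = Mul(2, p, Pow(Add(3, p), -1)))
Function('s')(u) = 1 (Function('s')(u) = Mul(Add(u, u), Pow(Add(u, u), -1)) = Mul(Mul(2, u), Pow(Mul(2, u), -1)) = Mul(Mul(2, u), Mul(Rational(1, 2), Pow(u, -1))) = 1)
Mul(Add(Function('s')(Function('g')(11)), 43260), Add(Mul(Add(-6, -56), -84), -32854)) = Mul(Add(1, 43260), Add(Mul(Add(-6, -56), -84), -32854)) = Mul(43261, Add(Mul(-62, -84), -32854)) = Mul(43261, Add(5208, -32854)) = Mul(43261, -27646) = -1195993606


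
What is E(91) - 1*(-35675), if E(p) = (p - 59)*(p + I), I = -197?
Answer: 32283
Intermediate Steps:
E(p) = (-197 + p)*(-59 + p) (E(p) = (p - 59)*(p - 197) = (-59 + p)*(-197 + p) = (-197 + p)*(-59 + p))
E(91) - 1*(-35675) = (11623 + 91² - 256*91) - 1*(-35675) = (11623 + 8281 - 23296) + 35675 = -3392 + 35675 = 32283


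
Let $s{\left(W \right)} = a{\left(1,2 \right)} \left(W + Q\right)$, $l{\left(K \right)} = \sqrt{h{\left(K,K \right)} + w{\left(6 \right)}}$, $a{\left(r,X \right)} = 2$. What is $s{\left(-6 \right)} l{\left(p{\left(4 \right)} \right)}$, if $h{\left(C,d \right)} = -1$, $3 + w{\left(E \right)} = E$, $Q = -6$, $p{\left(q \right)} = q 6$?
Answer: $- 24 \sqrt{2} \approx -33.941$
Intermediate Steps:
$p{\left(q \right)} = 6 q$
$w{\left(E \right)} = -3 + E$
$l{\left(K \right)} = \sqrt{2}$ ($l{\left(K \right)} = \sqrt{-1 + \left(-3 + 6\right)} = \sqrt{-1 + 3} = \sqrt{2}$)
$s{\left(W \right)} = -12 + 2 W$ ($s{\left(W \right)} = 2 \left(W - 6\right) = 2 \left(-6 + W\right) = -12 + 2 W$)
$s{\left(-6 \right)} l{\left(p{\left(4 \right)} \right)} = \left(-12 + 2 \left(-6\right)\right) \sqrt{2} = \left(-12 - 12\right) \sqrt{2} = - 24 \sqrt{2}$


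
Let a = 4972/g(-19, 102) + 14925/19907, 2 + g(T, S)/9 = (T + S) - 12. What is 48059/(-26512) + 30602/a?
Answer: 10024538809275617/2869818720848 ≈ 3493.1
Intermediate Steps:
g(T, S) = -126 + 9*S + 9*T (g(T, S) = -18 + 9*((T + S) - 12) = -18 + 9*((S + T) - 12) = -18 + 9*(-12 + S + T) = -18 + (-108 + 9*S + 9*T) = -126 + 9*S + 9*T)
a = 108246029/12362247 (a = 4972/(-126 + 9*102 + 9*(-19)) + 14925/19907 = 4972/(-126 + 918 - 171) + 14925*(1/19907) = 4972/621 + 14925/19907 = 108246029/12362247 ≈ 8.7562)
48059/(-26512) + 30602/a = 48059/(-26512) + 30602/(108246029/12362247) = 48059*(-1/26512) + 30602*(12362247/108246029) = -48059/26512 + 378309482694/108246029 = 10024538809275617/2869818720848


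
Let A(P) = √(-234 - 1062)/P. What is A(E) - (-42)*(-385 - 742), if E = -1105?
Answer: -47334 - 36*I/1105 ≈ -47334.0 - 0.032579*I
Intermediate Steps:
A(P) = 36*I/P (A(P) = √(-1296)/P = (36*I)/P = 36*I/P)
A(E) - (-42)*(-385 - 742) = 36*I/(-1105) - (-42)*(-385 - 742) = 36*I*(-1/1105) - (-42)*(-1127) = -36*I/1105 - 1*47334 = -36*I/1105 - 47334 = -47334 - 36*I/1105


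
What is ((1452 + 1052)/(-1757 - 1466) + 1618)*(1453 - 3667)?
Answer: -11540054340/3223 ≈ -3.5805e+6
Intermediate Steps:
((1452 + 1052)/(-1757 - 1466) + 1618)*(1453 - 3667) = (2504/(-3223) + 1618)*(-2214) = (2504*(-1/3223) + 1618)*(-2214) = (-2504/3223 + 1618)*(-2214) = (5212310/3223)*(-2214) = -11540054340/3223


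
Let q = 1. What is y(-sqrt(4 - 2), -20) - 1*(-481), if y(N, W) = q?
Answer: 482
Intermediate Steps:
y(N, W) = 1
y(-sqrt(4 - 2), -20) - 1*(-481) = 1 - 1*(-481) = 1 + 481 = 482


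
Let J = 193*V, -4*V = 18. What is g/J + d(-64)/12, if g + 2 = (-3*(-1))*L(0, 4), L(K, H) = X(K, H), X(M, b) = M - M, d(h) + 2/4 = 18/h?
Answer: -13963/222336 ≈ -0.062801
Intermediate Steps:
V = -9/2 (V = -¼*18 = -9/2 ≈ -4.5000)
d(h) = -½ + 18/h
X(M, b) = 0
L(K, H) = 0
g = -2 (g = -2 - 3*(-1)*0 = -2 + 3*0 = -2 + 0 = -2)
J = -1737/2 (J = 193*(-9/2) = -1737/2 ≈ -868.50)
g/J + d(-64)/12 = -2/(-1737/2) + ((½)*(36 - 1*(-64))/(-64))/12 = -2*(-2/1737) + ((½)*(-1/64)*(36 + 64))*(1/12) = 4/1737 + ((½)*(-1/64)*100)*(1/12) = 4/1737 - 25/32*1/12 = 4/1737 - 25/384 = -13963/222336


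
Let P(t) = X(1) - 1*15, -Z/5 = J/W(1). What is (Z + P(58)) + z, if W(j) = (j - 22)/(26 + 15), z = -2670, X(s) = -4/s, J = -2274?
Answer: -174213/7 ≈ -24888.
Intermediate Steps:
W(j) = -22/41 + j/41 (W(j) = (-22 + j)/41 = (-22 + j)*(1/41) = -22/41 + j/41)
Z = -155390/7 (Z = -(-11370)/(-22/41 + (1/41)*1) = -(-11370)/(-22/41 + 1/41) = -(-11370)/(-21/41) = -(-11370)*(-41)/21 = -5*31078/7 = -155390/7 ≈ -22199.)
P(t) = -19 (P(t) = -4/1 - 1*15 = -4*1 - 15 = -4 - 15 = -19)
(Z + P(58)) + z = (-155390/7 - 19) - 2670 = -155523/7 - 2670 = -174213/7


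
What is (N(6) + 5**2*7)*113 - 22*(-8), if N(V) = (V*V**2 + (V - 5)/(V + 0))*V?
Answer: 166512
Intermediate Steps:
N(V) = V*(V**3 + (-5 + V)/V) (N(V) = (V**3 + (-5 + V)/V)*V = V*(V**3 + (-5 + V)/V))
(N(6) + 5**2*7)*113 - 22*(-8) = ((-5 + 6 + 6**4) + 5**2*7)*113 - 22*(-8) = ((-5 + 6 + 1296) + 25*7)*113 + 176 = (1297 + 175)*113 + 176 = 1472*113 + 176 = 166336 + 176 = 166512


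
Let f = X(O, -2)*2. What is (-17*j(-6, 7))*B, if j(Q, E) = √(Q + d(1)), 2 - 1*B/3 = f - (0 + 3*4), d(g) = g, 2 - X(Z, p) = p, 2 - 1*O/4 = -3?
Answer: -306*I*√5 ≈ -684.24*I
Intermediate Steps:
O = 20 (O = 8 - 4*(-3) = 8 + 12 = 20)
X(Z, p) = 2 - p
f = 8 (f = (2 - 1*(-2))*2 = (2 + 2)*2 = 4*2 = 8)
B = 18 (B = 6 - 3*(8 - (0 + 3*4)) = 6 - 3*(8 - (0 + 12)) = 6 - 3*(8 - 1*12) = 6 - 3*(8 - 12) = 6 - 3*(-4) = 6 + 12 = 18)
j(Q, E) = √(1 + Q) (j(Q, E) = √(Q + 1) = √(1 + Q))
(-17*j(-6, 7))*B = -17*√(1 - 6)*18 = -17*I*√5*18 = -306*I*√5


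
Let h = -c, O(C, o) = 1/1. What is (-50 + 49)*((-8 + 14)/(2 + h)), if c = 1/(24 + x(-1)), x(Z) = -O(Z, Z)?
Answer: -46/15 ≈ -3.0667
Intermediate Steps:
O(C, o) = 1 (O(C, o) = 1*1 = 1)
x(Z) = -1 (x(Z) = -1*1 = -1)
c = 1/23 (c = 1/(24 - 1) = 1/23 ≈ 0.043478)
h = -1/23 (h = -1*1/23 = -1/23 ≈ -0.043478)
(-50 + 49)*((-8 + 14)/(2 + h)) = (-50 + 49)*((-8 + 14)/(2 - 1/23)) = -6/45/23 = -6*23/45 = -1*46/15 = -46/15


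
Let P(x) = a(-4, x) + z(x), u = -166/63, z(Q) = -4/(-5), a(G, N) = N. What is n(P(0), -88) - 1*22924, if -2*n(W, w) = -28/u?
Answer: -1903133/83 ≈ -22929.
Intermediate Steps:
z(Q) = 4/5 (z(Q) = -4*(-1/5) = 4/5)
u = -166/63 (u = -166*1/63 = -166/63 ≈ -2.6349)
P(x) = 4/5 + x (P(x) = x + 4/5 = 4/5 + x)
n(W, w) = -441/83 (n(W, w) = -(-14)/(-166/63) = -(-14)*(-63)/166 = -1/2*882/83 = -441/83)
n(P(0), -88) - 1*22924 = -441/83 - 1*22924 = -441/83 - 22924 = -1903133/83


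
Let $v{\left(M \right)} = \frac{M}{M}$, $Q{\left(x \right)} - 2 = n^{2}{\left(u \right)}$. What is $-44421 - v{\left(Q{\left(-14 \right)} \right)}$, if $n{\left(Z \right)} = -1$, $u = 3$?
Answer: $-44422$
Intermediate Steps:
$Q{\left(x \right)} = 3$ ($Q{\left(x \right)} = 2 + \left(-1\right)^{2} = 2 + 1 = 3$)
$v{\left(M \right)} = 1$
$-44421 - v{\left(Q{\left(-14 \right)} \right)} = -44421 - 1 = -44422$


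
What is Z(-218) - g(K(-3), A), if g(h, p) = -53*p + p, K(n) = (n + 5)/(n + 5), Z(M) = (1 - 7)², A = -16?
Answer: -796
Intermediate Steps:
Z(M) = 36 (Z(M) = (-6)² = 36)
K(n) = 1 (K(n) = (5 + n)/(5 + n) = 1)
g(h, p) = -52*p
Z(-218) - g(K(-3), A) = 36 - (-52)*(-16) = 36 - 1*832 = 36 - 832 = -796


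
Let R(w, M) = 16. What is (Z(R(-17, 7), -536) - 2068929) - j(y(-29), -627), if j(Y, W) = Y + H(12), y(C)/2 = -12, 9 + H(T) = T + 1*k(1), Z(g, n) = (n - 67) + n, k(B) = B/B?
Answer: -2070048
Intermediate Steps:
k(B) = 1
Z(g, n) = -67 + 2*n (Z(g, n) = (-67 + n) + n = -67 + 2*n)
H(T) = -8 + T (H(T) = -9 + (T + 1*1) = -9 + (T + 1) = -9 + (1 + T) = -8 + T)
y(C) = -24 (y(C) = 2*(-12) = -24)
j(Y, W) = 4 + Y (j(Y, W) = Y + (-8 + 12) = Y + 4 = 4 + Y)
(Z(R(-17, 7), -536) - 2068929) - j(y(-29), -627) = ((-67 + 2*(-536)) - 2068929) - (4 - 24) = ((-67 - 1072) - 2068929) - 1*(-20) = (-1139 - 2068929) + 20 = -2070068 + 20 = -2070048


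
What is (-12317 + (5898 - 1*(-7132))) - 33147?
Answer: -32434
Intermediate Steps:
(-12317 + (5898 - 1*(-7132))) - 33147 = (-12317 + (5898 + 7132)) - 33147 = (-12317 + 13030) - 33147 = 713 - 33147 = -32434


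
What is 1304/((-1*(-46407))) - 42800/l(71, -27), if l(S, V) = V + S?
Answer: -496540556/510477 ≈ -972.70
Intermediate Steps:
l(S, V) = S + V
1304/((-1*(-46407))) - 42800/l(71, -27) = 1304/((-1*(-46407))) - 42800/(71 - 27) = 1304/46407 - 42800/44 = 1304*(1/46407) - 42800*1/44 = 1304/46407 - 10700/11 = -496540556/510477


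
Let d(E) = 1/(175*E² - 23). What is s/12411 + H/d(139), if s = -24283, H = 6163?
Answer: 36945844519379/1773 ≈ 2.0838e+10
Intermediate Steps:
d(E) = 1/(-23 + 175*E²)
s/12411 + H/d(139) = -24283/12411 + 6163/(1/(-23 + 175*139²)) = -24283*1/12411 + 6163/(1/(-23 + 175*19321)) = -3469/1773 + 6163/(1/(-23 + 3381175)) = -3469/1773 + 6163/(1/3381152) = -3469/1773 + 6163*3381152 = -3469/1773 + 20838039776 = 36945844519379/1773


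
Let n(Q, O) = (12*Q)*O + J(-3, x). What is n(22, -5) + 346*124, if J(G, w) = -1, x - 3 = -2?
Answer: 41583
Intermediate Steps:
x = 1 (x = 3 - 2 = 1)
n(Q, O) = -1 + 12*O*Q (n(Q, O) = (12*Q)*O - 1 = 12*O*Q - 1 = -1 + 12*O*Q)
n(22, -5) + 346*124 = (-1 + 12*(-5)*22) + 346*124 = (-1 - 1320) + 42904 = -1321 + 42904 = 41583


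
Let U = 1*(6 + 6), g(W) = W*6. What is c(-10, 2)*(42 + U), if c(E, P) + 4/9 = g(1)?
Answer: 300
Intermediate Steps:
g(W) = 6*W
c(E, P) = 50/9 (c(E, P) = -4/9 + 6*1 = -4/9 + 6 = 50/9)
U = 12 (U = 1*12 = 12)
c(-10, 2)*(42 + U) = 50*(42 + 12)/9 = (50/9)*54 = 300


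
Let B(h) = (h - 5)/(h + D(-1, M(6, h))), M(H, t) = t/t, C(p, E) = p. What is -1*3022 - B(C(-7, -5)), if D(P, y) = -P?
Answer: -3024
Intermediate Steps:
M(H, t) = 1
B(h) = (-5 + h)/(1 + h) (B(h) = (h - 5)/(h - 1*(-1)) = (-5 + h)/(h + 1) = (-5 + h)/(1 + h))
-1*3022 - B(C(-7, -5)) = -1*3022 - (-5 - 7)/(1 - 7) = -3022 - (-12)/(-6) = -3022 - (-1)*(-12)/6 = -3022 - 1*2 = -3022 - 2 = -3024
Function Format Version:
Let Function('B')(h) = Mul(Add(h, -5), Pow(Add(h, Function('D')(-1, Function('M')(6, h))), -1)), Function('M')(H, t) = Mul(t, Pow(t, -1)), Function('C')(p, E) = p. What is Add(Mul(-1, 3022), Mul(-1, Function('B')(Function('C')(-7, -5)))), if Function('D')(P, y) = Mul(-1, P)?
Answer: -3024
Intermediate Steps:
Function('M')(H, t) = 1
Function('B')(h) = Mul(Pow(Add(1, h), -1), Add(-5, h)) (Function('B')(h) = Mul(Add(h, -5), Pow(Add(h, Mul(-1, -1)), -1)) = Mul(Add(-5, h), Pow(Add(h, 1), -1)) = Mul(Add(-5, h), Pow(Add(1, h), -1)) = Mul(Pow(Add(1, h), -1), Add(-5, h)))
Add(Mul(-1, 3022), Mul(-1, Function('B')(Function('C')(-7, -5)))) = Add(Mul(-1, 3022), Mul(-1, Mul(Pow(Add(1, -7), -1), Add(-5, -7)))) = Add(-3022, Mul(-1, Mul(Pow(-6, -1), -12))) = Add(-3022, Mul(-1, Mul(Rational(-1, 6), -12))) = Add(-3022, Mul(-1, 2)) = Add(-3022, -2) = -3024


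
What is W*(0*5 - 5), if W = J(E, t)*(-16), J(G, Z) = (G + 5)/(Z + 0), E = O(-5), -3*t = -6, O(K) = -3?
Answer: 80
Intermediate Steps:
t = 2 (t = -1/3*(-6) = 2)
E = -3
J(G, Z) = (5 + G)/Z
W = -16 (W = ((5 - 3)/2)*(-16) = ((1/2)*2)*(-16) = 1*(-16) = -16)
W*(0*5 - 5) = -16*(0*5 - 5) = -16*(0 - 5) = -16*(-5) = 80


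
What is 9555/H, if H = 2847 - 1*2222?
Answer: 1911/125 ≈ 15.288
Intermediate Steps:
H = 625 (H = 2847 - 2222 = 625)
9555/H = 9555/625 = 9555*(1/625) = 1911/125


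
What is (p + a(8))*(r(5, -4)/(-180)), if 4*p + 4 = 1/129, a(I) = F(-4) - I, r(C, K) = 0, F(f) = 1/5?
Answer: 0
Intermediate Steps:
F(f) = 1/5
a(I) = 1/5 - I
p = -515/516 (p = -1 + (1/4)/129 = -1 + (1/4)*(1/129) = -1 + 1/516 = -515/516 ≈ -0.99806)
(p + a(8))*(r(5, -4)/(-180)) = (-515/516 + (1/5 - 1*8))*(0/(-180)) = (-515/516 + (1/5 - 8))*(0*(-1/180)) = (-515/516 - 39/5)*0 = -22699/2580*0 = 0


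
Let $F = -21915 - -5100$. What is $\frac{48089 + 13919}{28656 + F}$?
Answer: $\frac{62008}{11841} \approx 5.2367$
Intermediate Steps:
$F = -16815$ ($F = -21915 + 5100 = -16815$)
$\frac{48089 + 13919}{28656 + F} = \frac{48089 + 13919}{28656 - 16815} = \frac{62008}{11841}$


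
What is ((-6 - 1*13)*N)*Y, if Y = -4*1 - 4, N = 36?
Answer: 5472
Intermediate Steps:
Y = -8 (Y = -4 - 4 = -8)
((-6 - 1*13)*N)*Y = ((-6 - 1*13)*36)*(-8) = ((-6 - 13)*36)*(-8) = -19*36*(-8) = -684*(-8) = 5472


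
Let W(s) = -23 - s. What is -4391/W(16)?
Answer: 4391/39 ≈ 112.59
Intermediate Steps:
-4391/W(16) = -4391/(-23 - 1*16) = -4391/(-23 - 16) = -4391/(-39) = -4391*(-1/39) = 4391/39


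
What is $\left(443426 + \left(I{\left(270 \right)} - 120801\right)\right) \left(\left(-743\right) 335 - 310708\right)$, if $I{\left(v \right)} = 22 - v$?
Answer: $-180406360101$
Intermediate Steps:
$\left(443426 + \left(I{\left(270 \right)} - 120801\right)\right) \left(\left(-743\right) 335 - 310708\right) = \left(443426 + \left(\left(22 - 270\right) - 120801\right)\right) \left(\left(-743\right) 335 - 310708\right) = \left(443426 + \left(\left(22 - 270\right) - 120801\right)\right) \left(-248905 - 310708\right) = \left(443426 - 121049\right) \left(-559613\right) = 322377 \left(-559613\right) = -180406360101$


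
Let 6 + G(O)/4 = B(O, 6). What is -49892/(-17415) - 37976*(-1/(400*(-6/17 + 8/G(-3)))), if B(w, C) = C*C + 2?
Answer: -2228889596/6878925 ≈ -324.02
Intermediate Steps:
B(w, C) = 2 + C**2 (B(w, C) = C**2 + 2 = 2 + C**2)
G(O) = 128 (G(O) = -24 + 4*(2 + 6**2) = -24 + 4*(2 + 36) = -24 + 4*38 = -24 + 152 = 128)
-49892/(-17415) - 37976*(-1/(400*(-6/17 + 8/G(-3)))) = -49892/(-17415) - 37976*(-1/(400*(-6/17 + 8/128))) = -49892*(-1/17415) - 37976*(-1/(400*(-6*1/17 + 8*(1/128)))) = 49892/17415 - 37976*(-1/(400*(-6/17 + 1/16))) = 49892/17415 - 37976/(-79/272*16*(-25)) = 49892/17415 - 37976/((-79/17*(-25))) = 49892/17415 - 37976/1975/17 = 49892/17415 - 37976*17/1975 = 49892/17415 - 645592/1975 = -2228889596/6878925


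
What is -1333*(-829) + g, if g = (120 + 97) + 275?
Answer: 1105549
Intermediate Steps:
g = 492 (g = 217 + 275 = 492)
-1333*(-829) + g = -1333*(-829) + 492 = 1105057 + 492 = 1105549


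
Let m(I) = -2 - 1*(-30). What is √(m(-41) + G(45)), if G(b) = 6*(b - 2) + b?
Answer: √331 ≈ 18.193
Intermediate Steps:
G(b) = -12 + 7*b (G(b) = 6*(-2 + b) + b = (-12 + 6*b) + b = -12 + 7*b)
m(I) = 28 (m(I) = -2 + 30 = 28)
√(m(-41) + G(45)) = √(28 + (-12 + 7*45)) = √(28 + (-12 + 315)) = √(28 + 303) = √331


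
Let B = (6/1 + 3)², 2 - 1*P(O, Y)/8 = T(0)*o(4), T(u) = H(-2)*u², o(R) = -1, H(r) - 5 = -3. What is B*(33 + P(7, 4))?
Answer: 3969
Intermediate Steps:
H(r) = 2 (H(r) = 5 - 3 = 2)
T(u) = 2*u²
P(O, Y) = 16 (P(O, Y) = 16 - 8*2*0²*(-1) = 16 - 8*2*0*(-1) = 16 - 0*(-1) = 16 - 8*0 = 16 + 0 = 16)
B = 81 (B = (6*1 + 3)² = (6 + 3)² = 9² = 81)
B*(33 + P(7, 4)) = 81*(33 + 16) = 81*49 = 3969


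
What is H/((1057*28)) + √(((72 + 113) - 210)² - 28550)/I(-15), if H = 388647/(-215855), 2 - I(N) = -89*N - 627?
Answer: -55521/912634940 - 5*I*√1117/706 ≈ -6.0836e-5 - 0.2367*I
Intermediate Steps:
I(N) = 629 + 89*N (I(N) = 2 - (-89*N - 627) = 2 - (-627 - 89*N) = 2 + (627 + 89*N) = 629 + 89*N)
H = -388647/215855 (H = 388647*(-1/215855) = -388647/215855 ≈ -1.8005)
H/((1057*28)) + √(((72 + 113) - 210)² - 28550)/I(-15) = -388647/(215855*(1057*28)) + √(((72 + 113) - 210)² - 28550)/(629 + 89*(-15)) = -388647/215855/29596 + √((185 - 210)² - 28550)/(629 - 1335) = -388647/215855*1/29596 + √((-25)² - 28550)/(-706) = -55521/912634940 + √(625 - 28550)*(-1/706) = -55521/912634940 + √(-27925)*(-1/706) = -55521/912634940 + (5*I*√1117)*(-1/706) = -55521/912634940 - 5*I*√1117/706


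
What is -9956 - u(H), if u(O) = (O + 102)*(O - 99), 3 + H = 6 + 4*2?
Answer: -12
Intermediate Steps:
H = 11 (H = -3 + (6 + 4*2) = -3 + (6 + 8) = -3 + 14 = 11)
u(O) = (-99 + O)*(102 + O) (u(O) = (102 + O)*(-99 + O) = (-99 + O)*(102 + O))
-9956 - u(H) = -9956 - (-10098 + 11² + 3*11) = -9956 - (-10098 + 121 + 33) = -9956 - 1*(-9944) = -9956 + 9944 = -12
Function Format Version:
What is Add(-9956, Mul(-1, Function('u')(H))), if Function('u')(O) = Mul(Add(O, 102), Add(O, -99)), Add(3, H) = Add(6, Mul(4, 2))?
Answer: -12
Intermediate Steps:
H = 11 (H = Add(-3, Add(6, Mul(4, 2))) = Add(-3, Add(6, 8)) = Add(-3, 14) = 11)
Function('u')(O) = Mul(Add(-99, O), Add(102, O)) (Function('u')(O) = Mul(Add(102, O), Add(-99, O)) = Mul(Add(-99, O), Add(102, O)))
Add(-9956, Mul(-1, Function('u')(H))) = Add(-9956, Mul(-1, Add(-10098, Pow(11, 2), Mul(3, 11)))) = Add(-9956, Mul(-1, Add(-10098, 121, 33))) = Add(-9956, Mul(-1, -9944)) = Add(-9956, 9944) = -12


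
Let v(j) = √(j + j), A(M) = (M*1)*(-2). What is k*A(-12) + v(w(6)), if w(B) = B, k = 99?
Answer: 2376 + 2*√3 ≈ 2379.5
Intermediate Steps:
A(M) = -2*M (A(M) = M*(-2) = -2*M)
v(j) = √2*√j (v(j) = √(2*j) = √2*√j)
k*A(-12) + v(w(6)) = 99*(-2*(-12)) + √2*√6 = 99*24 + 2*√3 = 2376 + 2*√3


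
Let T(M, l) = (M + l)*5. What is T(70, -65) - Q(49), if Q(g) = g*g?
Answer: -2376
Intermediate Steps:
T(M, l) = 5*M + 5*l
Q(g) = g²
T(70, -65) - Q(49) = (5*70 + 5*(-65)) - 1*49² = (350 - 325) - 1*2401 = 25 - 2401 = -2376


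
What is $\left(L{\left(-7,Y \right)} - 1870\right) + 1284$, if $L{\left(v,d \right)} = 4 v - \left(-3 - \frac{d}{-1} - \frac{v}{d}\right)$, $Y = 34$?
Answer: $- \frac{21937}{34} \approx -645.21$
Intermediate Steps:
$L{\left(v,d \right)} = 3 - d + 4 v + \frac{v}{d}$ ($L{\left(v,d \right)} = 4 v + \left(\left(d \left(-1\right) + \frac{v}{d}\right) + 3\right) = 4 v - \left(-3 + d - \frac{v}{d}\right) = 4 v + \left(3 - d + \frac{v}{d}\right) = 3 - d + 4 v + \frac{v}{d}$)
$\left(L{\left(-7,Y \right)} - 1870\right) + 1284 = \left(\left(3 - 34 + 4 \left(-7\right) - \frac{7}{34}\right) - 1870\right) + 1284 = \left(\left(3 - 34 - 28 - \frac{7}{34}\right) - 1870\right) + 1284 = \left(- \frac{2013}{34} - 1870\right) + 1284 = - \frac{65593}{34} + 1284 = - \frac{21937}{34}$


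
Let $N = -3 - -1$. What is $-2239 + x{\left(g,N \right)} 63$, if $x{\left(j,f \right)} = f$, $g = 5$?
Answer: $-2365$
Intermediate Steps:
$N = -2$ ($N = -3 + 1 = -2$)
$-2239 + x{\left(g,N \right)} 63 = -2239 - 126 = -2365$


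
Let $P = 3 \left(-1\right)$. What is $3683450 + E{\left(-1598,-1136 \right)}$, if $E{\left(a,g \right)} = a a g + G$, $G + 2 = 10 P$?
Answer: $-2897210726$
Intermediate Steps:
$P = -3$
$G = -32$ ($G = -2 + 10 \left(-3\right) = -2 - 30 = -32$)
$E{\left(a,g \right)} = -32 + g a^{2}$ ($E{\left(a,g \right)} = a a g - 32 = a^{2} g - 32 = g a^{2} - 32 = -32 + g a^{2}$)
$3683450 + E{\left(-1598,-1136 \right)} = 3683450 - \left(32 + 1136 \left(-1598\right)^{2}\right) = 3683450 - 2900894176 = -2897210726$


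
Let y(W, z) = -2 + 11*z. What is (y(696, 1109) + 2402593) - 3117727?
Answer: -702937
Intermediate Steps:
(y(696, 1109) + 2402593) - 3117727 = ((-2 + 11*1109) + 2402593) - 3117727 = ((-2 + 12199) + 2402593) - 3117727 = (12197 + 2402593) - 3117727 = 2414790 - 3117727 = -702937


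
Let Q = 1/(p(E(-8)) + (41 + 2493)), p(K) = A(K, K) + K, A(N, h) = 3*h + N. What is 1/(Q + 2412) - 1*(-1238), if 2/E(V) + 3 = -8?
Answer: 83203505866/67207979 ≈ 1238.0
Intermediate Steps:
E(V) = -2/11 (E(V) = 2/(-3 - 8) = 2/(-11) = 2*(-1/11) = -2/11)
A(N, h) = N + 3*h
p(K) = 5*K (p(K) = (K + 3*K) + K = 4*K + K = 5*K)
Q = 11/27864 (Q = 1/(5*(-2/11) + (41 + 2493)) = 1/(-10/11 + 2534) = 1/(27864/11) = 11/27864 ≈ 0.00039477)
1/(Q + 2412) - 1*(-1238) = 1/(11/27864 + 2412) - 1*(-1238) = 1/(67207979/27864) + 1238 = 27864/67207979 + 1238 = 83203505866/67207979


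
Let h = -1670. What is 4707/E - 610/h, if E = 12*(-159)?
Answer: -74409/35404 ≈ -2.1017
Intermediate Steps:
E = -1908
4707/E - 610/h = 4707/(-1908) - 610/(-1670) = 4707*(-1/1908) - 610*(-1/1670) = -523/212 + 61/167 = -74409/35404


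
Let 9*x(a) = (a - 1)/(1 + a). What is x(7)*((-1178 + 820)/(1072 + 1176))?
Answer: -179/13488 ≈ -0.013271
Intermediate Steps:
x(a) = (-1 + a)/(9*(1 + a)) (x(a) = ((a - 1)/(1 + a))/9 = ((-1 + a)/(1 + a))/9 = (-1 + a)/(9*(1 + a)))
x(7)*((-1178 + 820)/(1072 + 1176)) = ((-1 + 7)/(9*(1 + 7)))*((-1178 + 820)/(1072 + 1176)) = ((⅑)*6/8)*(-358/2248) = ((⅑)*(⅛)*6)*(-358*1/2248) = (1/12)*(-179/1124) = -179/13488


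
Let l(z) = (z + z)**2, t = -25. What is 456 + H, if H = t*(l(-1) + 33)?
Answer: -469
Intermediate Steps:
l(z) = 4*z**2 (l(z) = (2*z)**2 = 4*z**2)
H = -925 (H = -25*(4*(-1)**2 + 33) = -25*(4*1 + 33) = -25*(4 + 33) = -25*37 = -925)
456 + H = 456 - 925 = -469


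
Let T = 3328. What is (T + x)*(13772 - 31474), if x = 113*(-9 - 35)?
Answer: 29102088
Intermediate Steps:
x = -4972 (x = 113*(-44) = -4972)
(T + x)*(13772 - 31474) = (3328 - 4972)*(13772 - 31474) = -1644*(-17702) = 29102088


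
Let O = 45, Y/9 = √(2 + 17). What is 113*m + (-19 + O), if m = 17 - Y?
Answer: 1947 - 1017*√19 ≈ -2486.0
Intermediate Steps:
Y = 9*√19 (Y = 9*√(2 + 17) = 9*√19 ≈ 39.230)
m = 17 - 9*√19 ≈ -22.230
113*m + (-19 + O) = 113*(17 - 9*√19) + (-19 + 45) = (1921 - 1017*√19) + 26 = 1947 - 1017*√19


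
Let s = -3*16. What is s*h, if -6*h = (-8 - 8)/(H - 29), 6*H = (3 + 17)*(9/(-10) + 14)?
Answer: -96/11 ≈ -8.7273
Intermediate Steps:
H = 131/3 (H = ((3 + 17)*(9/(-10) + 14))/6 = (20*(9*(-⅒) + 14))/6 = (20*(-9/10 + 14))/6 = (20*(131/10))/6 = (⅙)*262 = 131/3 ≈ 43.667)
s = -48
h = 2/11 (h = -(-8 - 8)/(6*(131/3 - 29)) = -(-8)/(3*44/3) = -(-8)*3/(3*44) = -⅙*(-12/11) = 2/11 ≈ 0.18182)
s*h = -48*2/11 = -96/11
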